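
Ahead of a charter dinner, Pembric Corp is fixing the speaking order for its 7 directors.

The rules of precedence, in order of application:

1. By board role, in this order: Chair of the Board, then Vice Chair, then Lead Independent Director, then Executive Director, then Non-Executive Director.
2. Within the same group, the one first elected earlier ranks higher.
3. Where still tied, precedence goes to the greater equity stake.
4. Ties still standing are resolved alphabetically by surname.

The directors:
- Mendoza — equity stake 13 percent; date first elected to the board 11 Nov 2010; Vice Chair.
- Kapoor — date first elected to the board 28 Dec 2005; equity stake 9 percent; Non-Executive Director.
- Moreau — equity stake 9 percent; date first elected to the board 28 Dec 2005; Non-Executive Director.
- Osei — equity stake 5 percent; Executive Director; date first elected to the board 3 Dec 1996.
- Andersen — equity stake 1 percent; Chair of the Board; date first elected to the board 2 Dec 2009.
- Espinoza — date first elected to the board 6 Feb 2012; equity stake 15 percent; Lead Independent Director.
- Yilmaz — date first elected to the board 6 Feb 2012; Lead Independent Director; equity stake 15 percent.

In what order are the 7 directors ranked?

Andersen, Mendoza, Espinoza, Yilmaz, Osei, Kapoor, Moreau

By board role: Andersen (Chair of the Board); then Mendoza (Vice Chair); then Espinoza and Yilmaz (Lead Independent Director); then Osei (Executive Director); then Kapoor and Moreau (Non-Executive Director).
Espinoza and Yilmaz both have date first elected to the board 6 Feb 2012, so the next rule applies.
Espinoza and Yilmaz both have equity stake 15 percent, so the next rule applies.
Among Espinoza and Yilmaz, alphabetically by surname: Espinoza before Yilmaz.
Kapoor and Moreau both have date first elected to the board 28 Dec 2005, so the next rule applies.
Kapoor and Moreau both have equity stake 9 percent, so the next rule applies.
Among Kapoor and Moreau, alphabetically by surname: Kapoor before Moreau.
Full order: Andersen, Mendoza, Espinoza, Yilmaz, Osei, Kapoor, Moreau.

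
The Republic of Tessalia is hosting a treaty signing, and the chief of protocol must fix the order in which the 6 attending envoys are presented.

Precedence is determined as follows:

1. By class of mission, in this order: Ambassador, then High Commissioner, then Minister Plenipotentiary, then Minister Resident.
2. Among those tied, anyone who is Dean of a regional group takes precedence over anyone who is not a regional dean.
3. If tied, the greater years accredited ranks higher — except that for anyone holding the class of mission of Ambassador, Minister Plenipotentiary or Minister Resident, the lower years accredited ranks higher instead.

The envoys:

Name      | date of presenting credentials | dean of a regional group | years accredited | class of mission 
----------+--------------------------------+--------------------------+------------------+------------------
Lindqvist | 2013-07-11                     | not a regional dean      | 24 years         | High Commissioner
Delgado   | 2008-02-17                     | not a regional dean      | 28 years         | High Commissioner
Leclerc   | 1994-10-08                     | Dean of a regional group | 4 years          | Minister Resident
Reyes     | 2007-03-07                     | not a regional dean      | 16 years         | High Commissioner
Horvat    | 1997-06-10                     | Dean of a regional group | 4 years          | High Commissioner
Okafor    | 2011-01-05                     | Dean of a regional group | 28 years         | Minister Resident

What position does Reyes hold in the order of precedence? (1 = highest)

By class of mission: Horvat, Delgado, Lindqvist and Reyes (High Commissioner); then Leclerc and Okafor (Minister Resident).
Among Horvat, Delgado, Lindqvist and Reyes, Dean of a regional group before not a regional dean: Horvat (Dean of a regional group) before Delgado, Lindqvist and Reyes (not a regional dean).
Among Delgado, Lindqvist and Reyes, by years accredited (higher first): Delgado (28 years) before Lindqvist (24 years) before Reyes (16 years).
Leclerc and Okafor are each Dean of a regional group, so the next rule applies.
Among Leclerc and Okafor, by years accredited (lower first) (reversed rule for this group): Leclerc (4 years) before Okafor (28 years).
Order: Horvat, Delgado, Lindqvist, Reyes, Leclerc, Okafor. So position 4.

4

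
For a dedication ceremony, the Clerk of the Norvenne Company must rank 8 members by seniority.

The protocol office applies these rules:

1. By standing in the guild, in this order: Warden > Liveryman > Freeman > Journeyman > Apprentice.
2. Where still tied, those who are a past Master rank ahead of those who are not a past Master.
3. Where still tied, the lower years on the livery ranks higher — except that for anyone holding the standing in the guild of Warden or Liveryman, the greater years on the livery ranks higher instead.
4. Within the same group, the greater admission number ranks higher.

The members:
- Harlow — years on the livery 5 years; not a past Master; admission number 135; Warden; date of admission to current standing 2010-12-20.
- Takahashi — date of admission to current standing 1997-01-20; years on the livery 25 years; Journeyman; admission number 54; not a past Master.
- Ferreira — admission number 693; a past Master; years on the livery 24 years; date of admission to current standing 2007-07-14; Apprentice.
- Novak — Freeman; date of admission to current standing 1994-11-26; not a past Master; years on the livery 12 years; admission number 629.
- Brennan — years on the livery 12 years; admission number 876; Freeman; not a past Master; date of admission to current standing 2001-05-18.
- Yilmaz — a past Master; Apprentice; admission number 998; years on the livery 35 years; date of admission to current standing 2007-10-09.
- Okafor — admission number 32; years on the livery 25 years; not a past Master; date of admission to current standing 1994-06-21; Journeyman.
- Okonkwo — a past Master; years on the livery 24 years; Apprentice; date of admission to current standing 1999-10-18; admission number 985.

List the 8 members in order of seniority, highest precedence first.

Harlow, Brennan, Novak, Takahashi, Okafor, Okonkwo, Ferreira, Yilmaz

By standing in the guild: Harlow (Warden); then Brennan and Novak (Freeman); then Takahashi and Okafor (Journeyman); then Okonkwo, Ferreira and Yilmaz (Apprentice).
Brennan and Novak are each not a past Master, so the next rule applies.
Brennan and Novak both have years on the livery 12 years, so the next rule applies.
Among Brennan and Novak, by admission number (higher first): Brennan (876) before Novak (629).
Takahashi and Okafor are each not a past Master, so the next rule applies.
Takahashi and Okafor both have years on the livery 25 years, so the next rule applies.
Among Takahashi and Okafor, by admission number (higher first): Takahashi (54) before Okafor (32).
Okonkwo, Ferreira and Yilmaz are each a past Master, so the next rule applies.
Among Okonkwo, Ferreira and Yilmaz, by years on the livery (lower first): Okonkwo and Ferreira (24 years) before Yilmaz (35 years).
Among Okonkwo and Ferreira, by admission number (higher first): Okonkwo (985) before Ferreira (693).
Full order: Harlow, Brennan, Novak, Takahashi, Okafor, Okonkwo, Ferreira, Yilmaz.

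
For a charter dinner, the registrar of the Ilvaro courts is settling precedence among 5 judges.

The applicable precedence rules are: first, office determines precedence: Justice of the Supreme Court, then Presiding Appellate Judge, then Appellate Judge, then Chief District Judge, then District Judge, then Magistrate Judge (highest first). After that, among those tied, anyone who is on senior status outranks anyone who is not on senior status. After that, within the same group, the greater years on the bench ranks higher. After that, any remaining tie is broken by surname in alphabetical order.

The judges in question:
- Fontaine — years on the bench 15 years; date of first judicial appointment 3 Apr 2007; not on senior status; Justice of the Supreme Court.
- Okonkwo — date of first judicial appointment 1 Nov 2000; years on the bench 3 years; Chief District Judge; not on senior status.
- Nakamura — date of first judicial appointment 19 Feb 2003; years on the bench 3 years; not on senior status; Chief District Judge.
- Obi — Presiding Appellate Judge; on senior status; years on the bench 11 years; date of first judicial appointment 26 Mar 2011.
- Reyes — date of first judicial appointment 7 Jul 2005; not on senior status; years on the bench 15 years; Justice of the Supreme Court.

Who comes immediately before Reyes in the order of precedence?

Fontaine

By office: Fontaine and Reyes (Justice of the Supreme Court); then Obi (Presiding Appellate Judge); then Nakamura and Okonkwo (Chief District Judge).
Fontaine and Reyes are each not on senior status, so the next rule applies.
Fontaine and Reyes both have years on the bench 15 years, so the next rule applies.
Among Fontaine and Reyes, alphabetically by surname: Fontaine before Reyes.
Nakamura and Okonkwo are each not on senior status, so the next rule applies.
Nakamura and Okonkwo both have years on the bench 3 years, so the next rule applies.
Among Nakamura and Okonkwo, alphabetically by surname: Nakamura before Okonkwo.
Order: Fontaine, Reyes, Obi, Nakamura, Okonkwo.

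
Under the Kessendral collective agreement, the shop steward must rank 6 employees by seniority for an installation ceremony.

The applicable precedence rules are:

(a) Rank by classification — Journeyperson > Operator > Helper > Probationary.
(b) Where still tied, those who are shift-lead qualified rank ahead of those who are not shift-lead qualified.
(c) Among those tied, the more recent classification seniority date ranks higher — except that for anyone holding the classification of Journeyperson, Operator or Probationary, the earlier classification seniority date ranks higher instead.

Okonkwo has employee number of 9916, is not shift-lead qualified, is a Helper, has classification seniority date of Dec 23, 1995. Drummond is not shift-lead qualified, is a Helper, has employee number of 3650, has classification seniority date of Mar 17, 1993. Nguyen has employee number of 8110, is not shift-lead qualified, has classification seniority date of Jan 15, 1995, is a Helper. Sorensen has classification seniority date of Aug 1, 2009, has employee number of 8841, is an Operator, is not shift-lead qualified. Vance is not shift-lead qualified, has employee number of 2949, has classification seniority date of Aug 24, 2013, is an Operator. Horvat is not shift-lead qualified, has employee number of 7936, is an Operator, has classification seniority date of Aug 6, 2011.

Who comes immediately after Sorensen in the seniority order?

Horvat

By classification: Sorensen, Horvat and Vance (Operator); then Okonkwo, Nguyen and Drummond (Helper).
Sorensen, Horvat and Vance are each not shift-lead qualified, so the next rule applies.
Among Sorensen, Horvat and Vance, by classification seniority date (earlier first) (reversed rule for this group): Sorensen (Aug 1, 2009) before Horvat (Aug 6, 2011) before Vance (Aug 24, 2013).
Okonkwo, Nguyen and Drummond are each not shift-lead qualified, so the next rule applies.
Among Okonkwo, Nguyen and Drummond, by classification seniority date (later first): Okonkwo (Dec 23, 1995) before Nguyen (Jan 15, 1995) before Drummond (Mar 17, 1993).
Order: Sorensen, Horvat, Vance, Okonkwo, Nguyen, Drummond.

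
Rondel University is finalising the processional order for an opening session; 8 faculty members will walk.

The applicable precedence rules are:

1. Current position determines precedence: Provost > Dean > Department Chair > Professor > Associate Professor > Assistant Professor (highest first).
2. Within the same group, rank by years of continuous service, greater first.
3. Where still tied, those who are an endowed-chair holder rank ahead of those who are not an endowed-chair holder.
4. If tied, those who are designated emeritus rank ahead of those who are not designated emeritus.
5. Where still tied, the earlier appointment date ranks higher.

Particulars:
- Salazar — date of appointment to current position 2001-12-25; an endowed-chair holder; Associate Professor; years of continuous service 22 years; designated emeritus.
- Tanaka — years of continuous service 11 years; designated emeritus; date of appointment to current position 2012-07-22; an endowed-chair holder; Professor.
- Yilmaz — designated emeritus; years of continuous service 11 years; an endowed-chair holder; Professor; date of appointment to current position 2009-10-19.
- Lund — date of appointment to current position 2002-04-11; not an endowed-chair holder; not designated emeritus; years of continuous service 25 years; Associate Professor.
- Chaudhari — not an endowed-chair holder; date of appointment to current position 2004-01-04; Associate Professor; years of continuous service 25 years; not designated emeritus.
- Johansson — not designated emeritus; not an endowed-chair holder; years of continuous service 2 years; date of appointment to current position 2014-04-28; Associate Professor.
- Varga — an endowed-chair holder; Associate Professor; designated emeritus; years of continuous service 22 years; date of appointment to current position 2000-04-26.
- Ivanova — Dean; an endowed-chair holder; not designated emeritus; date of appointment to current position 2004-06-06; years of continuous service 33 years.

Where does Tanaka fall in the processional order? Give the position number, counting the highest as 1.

By current position: Ivanova (Dean); then Yilmaz and Tanaka (Professor); then Lund, Chaudhari, Varga, Salazar and Johansson (Associate Professor).
Yilmaz and Tanaka both have years of continuous service 11 years, so the next rule applies.
Yilmaz and Tanaka are each an endowed-chair holder, so the next rule applies.
Yilmaz and Tanaka are each designated emeritus, so the next rule applies.
Among Yilmaz and Tanaka, by date of appointment to current position (earlier first): Yilmaz (2009-10-19) before Tanaka (2012-07-22).
Among Lund, Chaudhari, Varga, Salazar and Johansson, by years of continuous service (higher first): Lund and Chaudhari (25 years) before Varga and Salazar (22 years) before Johansson (2 years).
Lund and Chaudhari are each not an endowed-chair holder, so the next rule applies.
Lund and Chaudhari are each not designated emeritus, so the next rule applies.
Among Lund and Chaudhari, by date of appointment to current position (earlier first): Lund (2002-04-11) before Chaudhari (2004-01-04).
Varga and Salazar are each an endowed-chair holder, so the next rule applies.
Varga and Salazar are each designated emeritus, so the next rule applies.
Among Varga and Salazar, by date of appointment to current position (earlier first): Varga (2000-04-26) before Salazar (2001-12-25).
Order: Ivanova, Yilmaz, Tanaka, Lund, Chaudhari, Varga, Salazar, Johansson. So position 3.

3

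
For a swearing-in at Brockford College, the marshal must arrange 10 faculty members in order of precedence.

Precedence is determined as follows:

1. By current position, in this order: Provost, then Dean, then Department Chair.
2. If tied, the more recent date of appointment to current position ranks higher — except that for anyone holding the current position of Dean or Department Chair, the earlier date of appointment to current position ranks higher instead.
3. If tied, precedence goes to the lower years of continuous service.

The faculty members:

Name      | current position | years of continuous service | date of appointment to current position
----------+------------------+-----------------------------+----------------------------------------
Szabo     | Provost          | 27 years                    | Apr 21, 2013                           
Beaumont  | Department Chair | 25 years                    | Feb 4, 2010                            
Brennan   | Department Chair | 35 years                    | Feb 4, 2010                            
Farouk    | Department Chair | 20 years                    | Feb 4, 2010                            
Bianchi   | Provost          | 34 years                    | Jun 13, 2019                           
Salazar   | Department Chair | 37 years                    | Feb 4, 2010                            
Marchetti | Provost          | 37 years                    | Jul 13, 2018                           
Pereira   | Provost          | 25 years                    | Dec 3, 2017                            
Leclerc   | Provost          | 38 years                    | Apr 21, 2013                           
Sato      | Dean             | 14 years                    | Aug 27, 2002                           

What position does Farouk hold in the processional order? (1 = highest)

By current position: Bianchi, Marchetti, Pereira, Szabo and Leclerc (Provost); then Sato (Dean); then Farouk, Beaumont, Brennan and Salazar (Department Chair).
Among Bianchi, Marchetti, Pereira, Szabo and Leclerc, by date of appointment to current position (later first): Bianchi (Jun 13, 2019) before Marchetti (Jul 13, 2018) before Pereira (Dec 3, 2017) before Szabo and Leclerc (Apr 21, 2013).
Among Szabo and Leclerc, by years of continuous service (lower first): Szabo (27 years) before Leclerc (38 years).
Farouk, Beaumont, Brennan and Salazar all have date of appointment to current position Feb 4, 2010, so the next rule applies.
Among Farouk, Beaumont, Brennan and Salazar, by years of continuous service (lower first): Farouk (20 years) before Beaumont (25 years) before Brennan (35 years) before Salazar (37 years).
Order: Bianchi, Marchetti, Pereira, Szabo, Leclerc, Sato, Farouk, Beaumont, Brennan, Salazar. So position 7.

7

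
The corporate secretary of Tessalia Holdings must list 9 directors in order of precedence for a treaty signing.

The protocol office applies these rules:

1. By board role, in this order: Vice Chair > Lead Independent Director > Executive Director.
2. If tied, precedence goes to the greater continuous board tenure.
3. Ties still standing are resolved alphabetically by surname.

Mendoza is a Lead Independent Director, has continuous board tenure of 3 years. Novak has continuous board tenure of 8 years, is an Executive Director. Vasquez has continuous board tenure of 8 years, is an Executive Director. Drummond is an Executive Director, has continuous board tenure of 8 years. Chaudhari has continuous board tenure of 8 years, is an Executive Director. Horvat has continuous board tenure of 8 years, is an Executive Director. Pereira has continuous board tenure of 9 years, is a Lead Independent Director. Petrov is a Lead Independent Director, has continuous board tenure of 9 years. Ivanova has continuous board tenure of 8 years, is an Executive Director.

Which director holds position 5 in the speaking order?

By board role: Pereira, Petrov and Mendoza (Lead Independent Director); then Chaudhari, Drummond, Horvat, Ivanova, Novak and Vasquez (Executive Director).
Among Pereira, Petrov and Mendoza, by continuous board tenure (higher first): Pereira and Petrov (9 years) before Mendoza (3 years).
Among Pereira and Petrov, alphabetically by surname: Pereira before Petrov.
Chaudhari, Drummond, Horvat, Ivanova, Novak and Vasquez all have continuous board tenure 8 years, so the next rule applies.
Among Chaudhari, Drummond, Horvat, Ivanova, Novak and Vasquez, alphabetically by surname: Chaudhari before Drummond before Horvat before Ivanova before Novak before Vasquez.
Order: Pereira, Petrov, Mendoza, Chaudhari, Drummond, Horvat, Ivanova, Novak, Vasquez.

Drummond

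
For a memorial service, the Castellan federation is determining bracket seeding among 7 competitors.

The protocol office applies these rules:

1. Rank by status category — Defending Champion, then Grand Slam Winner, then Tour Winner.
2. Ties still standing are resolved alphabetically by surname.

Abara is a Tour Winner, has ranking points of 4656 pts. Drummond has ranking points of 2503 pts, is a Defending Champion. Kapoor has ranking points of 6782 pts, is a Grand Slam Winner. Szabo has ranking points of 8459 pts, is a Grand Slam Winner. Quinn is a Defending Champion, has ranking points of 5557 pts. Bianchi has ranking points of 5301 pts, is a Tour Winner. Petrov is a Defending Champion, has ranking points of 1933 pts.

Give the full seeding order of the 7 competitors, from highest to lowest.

By status category: Drummond, Petrov and Quinn (Defending Champion); then Kapoor and Szabo (Grand Slam Winner); then Abara and Bianchi (Tour Winner).
Among Drummond, Petrov and Quinn, alphabetically by surname: Drummond before Petrov before Quinn.
Among Kapoor and Szabo, alphabetically by surname: Kapoor before Szabo.
Among Abara and Bianchi, alphabetically by surname: Abara before Bianchi.
Full order: Drummond, Petrov, Quinn, Kapoor, Szabo, Abara, Bianchi.

Drummond, Petrov, Quinn, Kapoor, Szabo, Abara, Bianchi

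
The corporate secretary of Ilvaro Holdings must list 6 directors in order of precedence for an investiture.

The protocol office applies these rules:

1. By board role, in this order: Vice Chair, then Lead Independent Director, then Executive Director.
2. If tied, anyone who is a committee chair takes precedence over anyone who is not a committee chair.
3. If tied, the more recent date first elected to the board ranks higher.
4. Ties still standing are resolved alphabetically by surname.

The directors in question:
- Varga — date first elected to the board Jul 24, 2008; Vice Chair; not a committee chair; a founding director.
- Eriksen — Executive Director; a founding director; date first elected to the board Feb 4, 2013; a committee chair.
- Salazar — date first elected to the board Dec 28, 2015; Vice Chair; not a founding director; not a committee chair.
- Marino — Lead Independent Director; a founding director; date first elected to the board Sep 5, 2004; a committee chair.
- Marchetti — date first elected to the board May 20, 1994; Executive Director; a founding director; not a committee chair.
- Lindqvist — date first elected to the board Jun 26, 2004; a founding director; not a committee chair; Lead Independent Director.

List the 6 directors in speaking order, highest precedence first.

Salazar, Varga, Marino, Lindqvist, Eriksen, Marchetti

By board role: Salazar and Varga (Vice Chair); then Marino and Lindqvist (Lead Independent Director); then Eriksen and Marchetti (Executive Director).
Salazar and Varga are each not a committee chair, so the next rule applies.
Among Salazar and Varga, by date first elected to the board (later first): Salazar (Dec 28, 2015) before Varga (Jul 24, 2008).
Among Marino and Lindqvist, a committee chair before not a committee chair: Marino (a committee chair) before Lindqvist (not a committee chair).
Among Eriksen and Marchetti, a committee chair before not a committee chair: Eriksen (a committee chair) before Marchetti (not a committee chair).
Full order: Salazar, Varga, Marino, Lindqvist, Eriksen, Marchetti.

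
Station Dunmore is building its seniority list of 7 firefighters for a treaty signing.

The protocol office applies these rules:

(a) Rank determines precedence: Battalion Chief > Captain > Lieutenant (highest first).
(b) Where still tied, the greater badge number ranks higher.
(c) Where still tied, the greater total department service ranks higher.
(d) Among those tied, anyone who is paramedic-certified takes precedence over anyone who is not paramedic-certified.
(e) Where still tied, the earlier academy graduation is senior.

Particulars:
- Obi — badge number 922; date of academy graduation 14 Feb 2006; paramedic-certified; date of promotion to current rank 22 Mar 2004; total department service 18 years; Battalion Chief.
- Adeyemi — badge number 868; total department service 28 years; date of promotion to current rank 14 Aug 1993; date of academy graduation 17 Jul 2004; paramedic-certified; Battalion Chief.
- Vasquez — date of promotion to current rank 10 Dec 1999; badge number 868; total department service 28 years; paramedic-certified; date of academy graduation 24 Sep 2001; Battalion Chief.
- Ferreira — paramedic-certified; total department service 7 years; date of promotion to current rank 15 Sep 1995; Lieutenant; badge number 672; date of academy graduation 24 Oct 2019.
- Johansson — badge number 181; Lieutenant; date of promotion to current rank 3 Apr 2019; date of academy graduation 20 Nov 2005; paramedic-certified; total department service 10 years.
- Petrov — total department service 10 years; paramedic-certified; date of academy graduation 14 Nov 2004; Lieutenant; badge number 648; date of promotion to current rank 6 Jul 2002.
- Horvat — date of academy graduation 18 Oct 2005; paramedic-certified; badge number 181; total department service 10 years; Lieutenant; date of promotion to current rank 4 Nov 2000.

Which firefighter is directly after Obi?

By rank: Obi, Vasquez and Adeyemi (Battalion Chief); then Ferreira, Petrov, Horvat and Johansson (Lieutenant).
Among Obi, Vasquez and Adeyemi, by badge number (higher first): Obi (922) before Vasquez and Adeyemi (868).
Vasquez and Adeyemi both have total department service 28 years, so the next rule applies.
Vasquez and Adeyemi are each paramedic-certified, so the next rule applies.
Among Vasquez and Adeyemi, by date of academy graduation (earlier first): Vasquez (24 Sep 2001) before Adeyemi (17 Jul 2004).
Among Ferreira, Petrov, Horvat and Johansson, by badge number (higher first): Ferreira (672) before Petrov (648) before Horvat and Johansson (181).
Horvat and Johansson both have total department service 10 years, so the next rule applies.
Horvat and Johansson are each paramedic-certified, so the next rule applies.
Among Horvat and Johansson, by date of academy graduation (earlier first): Horvat (18 Oct 2005) before Johansson (20 Nov 2005).
Order: Obi, Vasquez, Adeyemi, Ferreira, Petrov, Horvat, Johansson.

Vasquez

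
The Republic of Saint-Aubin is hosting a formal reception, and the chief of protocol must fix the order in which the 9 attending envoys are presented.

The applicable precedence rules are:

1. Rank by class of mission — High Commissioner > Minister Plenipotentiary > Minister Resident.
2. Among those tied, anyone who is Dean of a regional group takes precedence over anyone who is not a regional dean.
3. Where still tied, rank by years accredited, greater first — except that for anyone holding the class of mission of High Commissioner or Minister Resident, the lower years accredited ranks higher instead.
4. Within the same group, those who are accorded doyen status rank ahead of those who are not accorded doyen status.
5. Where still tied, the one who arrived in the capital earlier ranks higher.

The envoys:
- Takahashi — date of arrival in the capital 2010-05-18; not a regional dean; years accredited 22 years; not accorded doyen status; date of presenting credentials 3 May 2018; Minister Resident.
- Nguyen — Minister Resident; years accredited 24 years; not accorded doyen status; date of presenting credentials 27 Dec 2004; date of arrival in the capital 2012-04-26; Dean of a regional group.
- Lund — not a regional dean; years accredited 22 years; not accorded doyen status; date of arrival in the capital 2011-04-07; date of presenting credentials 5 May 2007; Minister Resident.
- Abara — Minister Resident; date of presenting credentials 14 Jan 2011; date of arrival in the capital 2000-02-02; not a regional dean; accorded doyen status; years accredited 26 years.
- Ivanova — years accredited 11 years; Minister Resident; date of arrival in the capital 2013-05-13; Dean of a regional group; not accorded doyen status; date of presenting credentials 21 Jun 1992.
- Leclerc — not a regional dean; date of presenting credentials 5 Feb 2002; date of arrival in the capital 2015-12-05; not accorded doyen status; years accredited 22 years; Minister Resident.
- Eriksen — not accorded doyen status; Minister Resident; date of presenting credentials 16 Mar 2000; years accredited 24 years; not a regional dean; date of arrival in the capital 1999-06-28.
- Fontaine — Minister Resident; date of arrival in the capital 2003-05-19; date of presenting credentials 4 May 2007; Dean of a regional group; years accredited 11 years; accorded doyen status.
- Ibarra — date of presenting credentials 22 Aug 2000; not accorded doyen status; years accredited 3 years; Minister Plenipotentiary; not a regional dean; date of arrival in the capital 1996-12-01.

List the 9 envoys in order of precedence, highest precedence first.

By class of mission: Ibarra (Minister Plenipotentiary); then Fontaine, Ivanova, Nguyen, Takahashi, Lund, Leclerc, Eriksen and Abara (Minister Resident).
Among Fontaine, Ivanova, Nguyen, Takahashi, Lund, Leclerc, Eriksen and Abara, Dean of a regional group before not a regional dean: Fontaine, Ivanova and Nguyen (Dean of a regional group) before Takahashi, Lund, Leclerc, Eriksen and Abara (not a regional dean).
Among Fontaine, Ivanova and Nguyen, by years accredited (lower first) (reversed rule for this group): Fontaine and Ivanova (11 years) before Nguyen (24 years).
Among Fontaine and Ivanova, accorded doyen status before not accorded doyen status: Fontaine (accorded doyen status) before Ivanova (not accorded doyen status).
Among Takahashi, Lund, Leclerc, Eriksen and Abara, by years accredited (lower first) (reversed rule for this group): Takahashi, Lund and Leclerc (22 years) before Eriksen (24 years) before Abara (26 years).
Takahashi, Lund and Leclerc are each not accorded doyen status, so the next rule applies.
Among Takahashi, Lund and Leclerc, by date of arrival in the capital (earlier first): Takahashi (2010-05-18) before Lund (2011-04-07) before Leclerc (2015-12-05).
Full order: Ibarra, Fontaine, Ivanova, Nguyen, Takahashi, Lund, Leclerc, Eriksen, Abara.

Ibarra, Fontaine, Ivanova, Nguyen, Takahashi, Lund, Leclerc, Eriksen, Abara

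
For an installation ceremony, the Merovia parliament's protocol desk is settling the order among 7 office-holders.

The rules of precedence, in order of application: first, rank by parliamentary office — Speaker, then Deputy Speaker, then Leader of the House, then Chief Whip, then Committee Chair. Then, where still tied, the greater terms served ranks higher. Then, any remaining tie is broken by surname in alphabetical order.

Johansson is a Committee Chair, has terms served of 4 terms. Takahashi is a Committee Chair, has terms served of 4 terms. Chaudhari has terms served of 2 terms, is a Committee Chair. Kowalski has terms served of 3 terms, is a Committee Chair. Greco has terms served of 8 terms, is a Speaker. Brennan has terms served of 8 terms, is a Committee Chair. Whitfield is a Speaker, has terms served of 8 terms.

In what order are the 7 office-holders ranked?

By parliamentary office: Greco and Whitfield (Speaker); then Brennan, Johansson, Takahashi, Kowalski and Chaudhari (Committee Chair).
Greco and Whitfield both have terms served 8 terms, so the next rule applies.
Among Greco and Whitfield, alphabetically by surname: Greco before Whitfield.
Among Brennan, Johansson, Takahashi, Kowalski and Chaudhari, by terms served (higher first): Brennan (8 terms) before Johansson and Takahashi (4 terms) before Kowalski (3 terms) before Chaudhari (2 terms).
Among Johansson and Takahashi, alphabetically by surname: Johansson before Takahashi.
Full order: Greco, Whitfield, Brennan, Johansson, Takahashi, Kowalski, Chaudhari.

Greco, Whitfield, Brennan, Johansson, Takahashi, Kowalski, Chaudhari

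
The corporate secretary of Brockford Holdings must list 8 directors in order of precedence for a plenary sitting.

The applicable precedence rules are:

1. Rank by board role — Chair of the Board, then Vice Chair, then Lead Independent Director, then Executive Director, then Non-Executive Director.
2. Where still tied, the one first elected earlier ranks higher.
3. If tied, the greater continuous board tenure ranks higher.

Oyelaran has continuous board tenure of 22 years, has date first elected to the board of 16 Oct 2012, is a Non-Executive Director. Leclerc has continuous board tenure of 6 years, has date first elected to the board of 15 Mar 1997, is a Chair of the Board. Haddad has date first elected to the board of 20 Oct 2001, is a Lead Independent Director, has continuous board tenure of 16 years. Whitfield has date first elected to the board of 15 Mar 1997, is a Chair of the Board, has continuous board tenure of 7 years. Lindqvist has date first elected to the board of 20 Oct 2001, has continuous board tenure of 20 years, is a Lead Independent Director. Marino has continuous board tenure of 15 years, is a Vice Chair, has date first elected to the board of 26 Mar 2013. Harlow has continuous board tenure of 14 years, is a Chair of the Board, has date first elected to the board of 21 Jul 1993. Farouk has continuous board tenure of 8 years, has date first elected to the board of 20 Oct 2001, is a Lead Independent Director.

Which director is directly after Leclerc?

By board role: Harlow, Whitfield and Leclerc (Chair of the Board); then Marino (Vice Chair); then Lindqvist, Haddad and Farouk (Lead Independent Director); then Oyelaran (Non-Executive Director).
Among Harlow, Whitfield and Leclerc, by date first elected to the board (earlier first): Harlow (21 Jul 1993) before Whitfield and Leclerc (15 Mar 1997).
Among Whitfield and Leclerc, by continuous board tenure (higher first): Whitfield (7 years) before Leclerc (6 years).
Lindqvist, Haddad and Farouk all have date first elected to the board 20 Oct 2001, so the next rule applies.
Among Lindqvist, Haddad and Farouk, by continuous board tenure (higher first): Lindqvist (20 years) before Haddad (16 years) before Farouk (8 years).
Order: Harlow, Whitfield, Leclerc, Marino, Lindqvist, Haddad, Farouk, Oyelaran.

Marino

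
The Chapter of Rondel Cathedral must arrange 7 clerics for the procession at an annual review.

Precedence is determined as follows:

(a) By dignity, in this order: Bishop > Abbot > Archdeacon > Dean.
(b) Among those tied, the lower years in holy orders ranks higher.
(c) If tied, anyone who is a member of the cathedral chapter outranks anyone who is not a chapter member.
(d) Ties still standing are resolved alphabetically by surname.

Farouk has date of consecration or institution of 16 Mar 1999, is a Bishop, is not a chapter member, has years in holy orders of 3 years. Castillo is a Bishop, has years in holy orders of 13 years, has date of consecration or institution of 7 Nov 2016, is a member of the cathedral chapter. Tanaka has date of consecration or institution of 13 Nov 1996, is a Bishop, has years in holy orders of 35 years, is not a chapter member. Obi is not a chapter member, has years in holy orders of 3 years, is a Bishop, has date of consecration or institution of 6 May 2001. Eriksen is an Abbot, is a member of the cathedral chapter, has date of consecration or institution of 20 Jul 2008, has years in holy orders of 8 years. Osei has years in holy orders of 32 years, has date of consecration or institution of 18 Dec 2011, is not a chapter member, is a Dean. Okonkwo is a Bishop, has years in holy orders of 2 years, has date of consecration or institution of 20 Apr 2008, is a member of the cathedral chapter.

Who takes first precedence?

By dignity: Okonkwo, Farouk, Obi, Castillo and Tanaka (Bishop); then Eriksen (Abbot); then Osei (Dean).
Among Okonkwo, Farouk, Obi, Castillo and Tanaka, by years in holy orders (lower first): Okonkwo (2 years) before Farouk and Obi (3 years) before Castillo (13 years) before Tanaka (35 years).
Farouk and Obi are each not a chapter member, so the next rule applies.
Among Farouk and Obi, alphabetically by surname: Farouk before Obi.
Order: Okonkwo, Farouk, Obi, Castillo, Tanaka, Eriksen, Osei.

Okonkwo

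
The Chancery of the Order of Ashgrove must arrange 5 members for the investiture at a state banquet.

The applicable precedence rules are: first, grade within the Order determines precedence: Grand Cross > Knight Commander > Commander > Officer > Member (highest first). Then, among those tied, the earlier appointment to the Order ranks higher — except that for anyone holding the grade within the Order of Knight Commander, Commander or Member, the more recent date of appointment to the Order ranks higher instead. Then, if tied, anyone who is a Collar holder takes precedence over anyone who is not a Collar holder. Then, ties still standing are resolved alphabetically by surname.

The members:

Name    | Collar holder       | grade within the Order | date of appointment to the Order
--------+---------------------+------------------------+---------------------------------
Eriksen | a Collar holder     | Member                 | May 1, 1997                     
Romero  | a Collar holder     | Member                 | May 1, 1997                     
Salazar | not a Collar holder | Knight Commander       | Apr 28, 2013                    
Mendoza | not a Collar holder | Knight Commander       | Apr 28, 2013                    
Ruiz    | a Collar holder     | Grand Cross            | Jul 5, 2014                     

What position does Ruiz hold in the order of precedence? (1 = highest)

By grade within the Order: Ruiz (Grand Cross); then Mendoza and Salazar (Knight Commander); then Eriksen and Romero (Member).
Mendoza and Salazar both have date of appointment to the Order Apr 28, 2013, so the next rule applies.
Mendoza and Salazar are each not a Collar holder, so the next rule applies.
Among Mendoza and Salazar, alphabetically by surname: Mendoza before Salazar.
Eriksen and Romero both have date of appointment to the Order May 1, 1997, so the next rule applies.
Eriksen and Romero are each a Collar holder, so the next rule applies.
Among Eriksen and Romero, alphabetically by surname: Eriksen before Romero.
Order: Ruiz, Mendoza, Salazar, Eriksen, Romero. So position 1.

1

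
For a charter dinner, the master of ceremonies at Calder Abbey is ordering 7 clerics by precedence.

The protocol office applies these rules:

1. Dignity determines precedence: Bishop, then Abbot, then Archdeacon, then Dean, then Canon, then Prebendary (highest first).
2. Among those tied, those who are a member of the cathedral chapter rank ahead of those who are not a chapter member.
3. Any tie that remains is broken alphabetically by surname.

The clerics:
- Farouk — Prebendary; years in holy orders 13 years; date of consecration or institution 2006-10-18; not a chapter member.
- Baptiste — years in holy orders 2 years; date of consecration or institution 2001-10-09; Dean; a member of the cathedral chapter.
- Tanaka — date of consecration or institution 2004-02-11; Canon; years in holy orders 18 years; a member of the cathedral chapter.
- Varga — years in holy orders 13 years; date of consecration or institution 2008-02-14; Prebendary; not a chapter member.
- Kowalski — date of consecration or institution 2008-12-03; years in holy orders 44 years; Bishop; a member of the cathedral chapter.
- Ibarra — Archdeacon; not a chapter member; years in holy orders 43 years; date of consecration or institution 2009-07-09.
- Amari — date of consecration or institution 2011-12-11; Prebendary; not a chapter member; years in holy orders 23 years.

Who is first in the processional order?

Kowalski

By dignity: Kowalski (Bishop); then Ibarra (Archdeacon); then Baptiste (Dean); then Tanaka (Canon); then Amari, Farouk and Varga (Prebendary).
Amari, Farouk and Varga are each not a chapter member, so the next rule applies.
Among Amari, Farouk and Varga, alphabetically by surname: Amari before Farouk before Varga.
Order: Kowalski, Ibarra, Baptiste, Tanaka, Amari, Farouk, Varga.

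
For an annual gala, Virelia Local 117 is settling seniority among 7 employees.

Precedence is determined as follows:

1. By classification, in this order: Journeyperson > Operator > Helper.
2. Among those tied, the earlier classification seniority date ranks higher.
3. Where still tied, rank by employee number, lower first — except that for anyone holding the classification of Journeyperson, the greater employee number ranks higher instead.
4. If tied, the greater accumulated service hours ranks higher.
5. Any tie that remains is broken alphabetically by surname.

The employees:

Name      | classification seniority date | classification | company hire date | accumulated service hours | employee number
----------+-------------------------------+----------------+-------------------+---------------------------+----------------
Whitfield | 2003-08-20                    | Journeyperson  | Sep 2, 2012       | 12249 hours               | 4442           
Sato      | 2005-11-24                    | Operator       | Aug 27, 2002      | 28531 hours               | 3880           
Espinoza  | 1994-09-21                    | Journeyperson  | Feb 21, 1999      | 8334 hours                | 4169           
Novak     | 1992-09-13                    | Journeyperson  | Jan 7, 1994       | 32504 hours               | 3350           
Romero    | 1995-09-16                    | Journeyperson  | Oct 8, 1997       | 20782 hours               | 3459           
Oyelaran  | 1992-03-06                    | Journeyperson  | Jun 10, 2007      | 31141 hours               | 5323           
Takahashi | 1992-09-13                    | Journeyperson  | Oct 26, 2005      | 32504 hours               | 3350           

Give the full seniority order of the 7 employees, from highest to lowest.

By classification: Oyelaran, Novak, Takahashi, Espinoza, Romero and Whitfield (Journeyperson); then Sato (Operator).
Among Oyelaran, Novak, Takahashi, Espinoza, Romero and Whitfield, by classification seniority date (earlier first): Oyelaran (1992-03-06) before Novak and Takahashi (1992-09-13) before Espinoza (1994-09-21) before Romero (1995-09-16) before Whitfield (2003-08-20).
Novak and Takahashi both have employee number 3350, so the next rule applies.
Novak and Takahashi both have accumulated service hours 32504 hours, so the next rule applies.
Among Novak and Takahashi, alphabetically by surname: Novak before Takahashi.
Full order: Oyelaran, Novak, Takahashi, Espinoza, Romero, Whitfield, Sato.

Oyelaran, Novak, Takahashi, Espinoza, Romero, Whitfield, Sato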